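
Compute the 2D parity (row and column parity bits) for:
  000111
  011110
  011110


Row parities: 100
Column parities: 000111

Row P: 100, Col P: 000111, Corner: 1


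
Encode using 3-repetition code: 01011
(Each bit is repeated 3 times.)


Each bit -> 3 copies

000111000111111


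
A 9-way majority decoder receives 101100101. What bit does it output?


Ones: 5 out of 9
Threshold: 5

1 (5/9 voted 1)


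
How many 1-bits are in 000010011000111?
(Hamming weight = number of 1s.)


Counting 1s in 000010011000111

6


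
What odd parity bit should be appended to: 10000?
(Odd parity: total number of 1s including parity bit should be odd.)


Number of 1s in data: 1
Parity bit: 0

0


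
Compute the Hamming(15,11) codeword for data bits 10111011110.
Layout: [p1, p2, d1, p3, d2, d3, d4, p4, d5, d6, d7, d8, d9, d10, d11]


Parity bits: p1=1, p2=1, p3=1, p4=1

111101111011110


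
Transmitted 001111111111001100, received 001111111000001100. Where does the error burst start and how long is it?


XOR: 000000000111000000

Burst at position 9, length 3


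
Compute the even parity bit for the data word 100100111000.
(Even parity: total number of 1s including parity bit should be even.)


Number of 1s in data: 5
Parity bit: 1

1


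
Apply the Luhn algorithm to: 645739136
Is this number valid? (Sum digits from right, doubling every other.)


Luhn sum = 49
49 mod 10 = 9

Invalid (Luhn sum mod 10 = 9)


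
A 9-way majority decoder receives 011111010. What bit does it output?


Ones: 6 out of 9
Threshold: 5

1 (6/9 voted 1)


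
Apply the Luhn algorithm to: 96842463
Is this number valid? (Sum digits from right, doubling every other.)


Luhn sum = 40
40 mod 10 = 0

Valid (Luhn sum mod 10 = 0)


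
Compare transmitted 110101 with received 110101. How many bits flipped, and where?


XOR: 000000

0 errors (received matches sent)


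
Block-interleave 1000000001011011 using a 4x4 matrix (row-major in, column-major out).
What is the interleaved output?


Matrix:
  1000
  0000
  0101
  1011
Read columns: 1001001000010011

1001001000010011


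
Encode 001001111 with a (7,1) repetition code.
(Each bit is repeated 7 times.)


Each bit -> 7 copies

000000000000001111111000000000000001111111111111111111111111111


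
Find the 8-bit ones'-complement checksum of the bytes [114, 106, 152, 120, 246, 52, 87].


Sum = 877 mod 256 = 109
Complement = 146

146


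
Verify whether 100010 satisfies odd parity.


Number of 1s: 2

No, parity error (2 ones)


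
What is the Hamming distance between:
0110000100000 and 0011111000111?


XOR: 0101111100111
Count of 1s: 9

9


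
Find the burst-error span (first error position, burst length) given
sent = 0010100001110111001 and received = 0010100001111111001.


XOR: 0000000000001000000

Burst at position 12, length 1


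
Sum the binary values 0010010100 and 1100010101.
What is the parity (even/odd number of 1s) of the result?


0010010100 = 148
1100010101 = 789
Sum = 937 = 1110101001
1s count = 6

even parity (6 ones in 1110101001)


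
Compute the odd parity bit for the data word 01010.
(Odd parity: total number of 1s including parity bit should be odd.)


Number of 1s in data: 2
Parity bit: 1

1


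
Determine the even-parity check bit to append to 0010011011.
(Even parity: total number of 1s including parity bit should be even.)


Number of 1s in data: 5
Parity bit: 1

1


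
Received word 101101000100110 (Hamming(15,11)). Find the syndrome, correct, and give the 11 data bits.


Syndrome = 9: error at position 9

Data: 10101100110 (corrected bit 9)


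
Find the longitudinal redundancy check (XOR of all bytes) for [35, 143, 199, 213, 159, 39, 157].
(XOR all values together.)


XOR chain: 35 ^ 143 ^ 199 ^ 213 ^ 159 ^ 39 ^ 157 = 155

155


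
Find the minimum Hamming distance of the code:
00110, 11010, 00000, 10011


Comparing all pairs, minimum distance: 2
Can detect 1 errors, correct 0 errors

2


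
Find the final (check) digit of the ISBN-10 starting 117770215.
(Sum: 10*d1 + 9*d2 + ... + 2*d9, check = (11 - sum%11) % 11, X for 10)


Weighted sum: 187
187 mod 11 = 0

Check digit: 0


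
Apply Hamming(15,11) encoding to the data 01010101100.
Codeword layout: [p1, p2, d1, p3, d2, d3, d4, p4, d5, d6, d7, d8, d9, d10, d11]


Parity bits: p1=1, p2=0, p3=0, p4=1

100010110101100


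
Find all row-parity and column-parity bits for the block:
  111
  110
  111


Row parities: 101
Column parities: 110

Row P: 101, Col P: 110, Corner: 0


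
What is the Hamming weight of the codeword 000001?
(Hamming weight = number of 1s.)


Counting 1s in 000001

1


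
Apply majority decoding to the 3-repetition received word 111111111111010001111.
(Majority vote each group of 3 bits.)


Groups: 111, 111, 111, 111, 010, 001, 111
Majority votes: 1111001

1111001


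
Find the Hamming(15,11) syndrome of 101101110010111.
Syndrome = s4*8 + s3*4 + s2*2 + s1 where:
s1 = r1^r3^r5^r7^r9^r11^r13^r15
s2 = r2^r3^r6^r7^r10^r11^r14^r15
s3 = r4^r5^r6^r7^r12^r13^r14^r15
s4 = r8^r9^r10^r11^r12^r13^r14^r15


s1=0, s2=0, s3=0, s4=1

Syndrome = 8 (error at position 8)


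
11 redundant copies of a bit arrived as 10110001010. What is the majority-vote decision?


Ones: 5 out of 11
Threshold: 6

0 (5/11 voted 1)


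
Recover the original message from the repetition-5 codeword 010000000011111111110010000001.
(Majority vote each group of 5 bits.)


Groups: 01000, 00000, 11111, 11111, 00100, 00001
Majority votes: 001100

001100


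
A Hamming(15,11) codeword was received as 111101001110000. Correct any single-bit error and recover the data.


Syndrome = 10: error at position 10

Data: 10101010000 (corrected bit 10)


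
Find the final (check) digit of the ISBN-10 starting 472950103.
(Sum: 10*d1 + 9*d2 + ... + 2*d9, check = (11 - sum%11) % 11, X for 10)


Weighted sum: 222
222 mod 11 = 2

Check digit: 9


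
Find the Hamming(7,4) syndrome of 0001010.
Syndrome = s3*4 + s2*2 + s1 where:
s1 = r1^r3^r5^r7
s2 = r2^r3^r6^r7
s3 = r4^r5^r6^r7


s1=0, s2=1, s3=0

Syndrome = 2 (error at position 2)


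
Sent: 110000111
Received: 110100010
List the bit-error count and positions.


XOR: 000100101

3 error(s) at position(s): 3, 6, 8


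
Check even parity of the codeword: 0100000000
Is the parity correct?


Number of 1s: 1

No, parity error (1 ones)


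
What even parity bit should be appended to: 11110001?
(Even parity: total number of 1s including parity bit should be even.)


Number of 1s in data: 5
Parity bit: 1

1


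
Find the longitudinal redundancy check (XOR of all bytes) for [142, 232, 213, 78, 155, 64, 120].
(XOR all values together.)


XOR chain: 142 ^ 232 ^ 213 ^ 78 ^ 155 ^ 64 ^ 120 = 94

94


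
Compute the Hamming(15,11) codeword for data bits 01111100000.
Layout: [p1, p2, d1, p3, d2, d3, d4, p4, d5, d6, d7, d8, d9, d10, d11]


Parity bits: p1=1, p2=1, p3=1, p4=0

110111101100000


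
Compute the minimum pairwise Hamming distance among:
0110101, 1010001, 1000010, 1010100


Comparing all pairs, minimum distance: 2
Can detect 1 errors, correct 0 errors

2


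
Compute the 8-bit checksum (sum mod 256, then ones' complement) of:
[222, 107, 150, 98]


Sum = 577 mod 256 = 65
Complement = 190

190


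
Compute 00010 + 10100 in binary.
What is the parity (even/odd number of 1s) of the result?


00010 = 2
10100 = 20
Sum = 22 = 10110
1s count = 3

odd parity (3 ones in 10110)


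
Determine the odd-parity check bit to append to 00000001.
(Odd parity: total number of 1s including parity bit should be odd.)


Number of 1s in data: 1
Parity bit: 0

0


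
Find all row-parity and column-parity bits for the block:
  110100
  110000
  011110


Row parities: 100
Column parities: 011010

Row P: 100, Col P: 011010, Corner: 1


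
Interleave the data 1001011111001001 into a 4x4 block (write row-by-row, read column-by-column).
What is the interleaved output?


Matrix:
  1001
  0111
  1100
  1001
Read columns: 1011011001001101

1011011001001101


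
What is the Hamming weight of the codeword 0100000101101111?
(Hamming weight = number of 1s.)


Counting 1s in 0100000101101111

8


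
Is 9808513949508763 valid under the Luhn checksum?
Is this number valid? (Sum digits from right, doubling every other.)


Luhn sum = 80
80 mod 10 = 0

Valid (Luhn sum mod 10 = 0)


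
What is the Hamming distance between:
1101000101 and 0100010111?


XOR: 1001010010
Count of 1s: 4

4


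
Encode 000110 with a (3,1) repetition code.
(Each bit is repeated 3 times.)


Each bit -> 3 copies

000000000111111000


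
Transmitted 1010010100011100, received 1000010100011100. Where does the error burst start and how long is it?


XOR: 0010000000000000

Burst at position 2, length 1


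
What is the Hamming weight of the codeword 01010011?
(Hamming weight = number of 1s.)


Counting 1s in 01010011

4


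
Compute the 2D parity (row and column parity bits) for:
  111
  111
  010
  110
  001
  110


Row parities: 111010
Column parities: 011

Row P: 111010, Col P: 011, Corner: 0


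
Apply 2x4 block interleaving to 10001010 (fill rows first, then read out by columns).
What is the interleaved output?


Matrix:
  1000
  1010
Read columns: 11000100

11000100


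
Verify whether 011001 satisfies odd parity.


Number of 1s: 3

Yes, parity is correct (3 ones)


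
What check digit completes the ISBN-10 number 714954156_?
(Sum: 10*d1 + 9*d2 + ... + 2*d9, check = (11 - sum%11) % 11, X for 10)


Weighted sum: 255
255 mod 11 = 2

Check digit: 9


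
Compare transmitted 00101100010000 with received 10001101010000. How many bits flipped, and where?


XOR: 10100001000000

3 error(s) at position(s): 0, 2, 7


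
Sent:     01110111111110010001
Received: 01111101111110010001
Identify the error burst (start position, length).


XOR: 00001010000000000000

Burst at position 4, length 3


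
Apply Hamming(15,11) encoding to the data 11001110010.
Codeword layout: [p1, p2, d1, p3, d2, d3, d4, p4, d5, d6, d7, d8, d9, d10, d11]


Parity bits: p1=0, p2=0, p3=0, p4=0

001010001110010


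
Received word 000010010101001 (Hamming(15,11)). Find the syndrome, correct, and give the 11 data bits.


Syndrome = 4: error at position 4

Data: 01000101001 (corrected bit 4)


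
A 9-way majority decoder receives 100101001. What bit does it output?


Ones: 4 out of 9
Threshold: 5

0 (4/9 voted 1)


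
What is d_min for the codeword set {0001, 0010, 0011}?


Comparing all pairs, minimum distance: 1
Can detect 0 errors, correct 0 errors

1


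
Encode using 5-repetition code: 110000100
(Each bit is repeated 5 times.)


Each bit -> 5 copies

111111111100000000000000000000111110000000000


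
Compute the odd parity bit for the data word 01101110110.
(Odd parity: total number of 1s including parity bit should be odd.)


Number of 1s in data: 7
Parity bit: 0

0


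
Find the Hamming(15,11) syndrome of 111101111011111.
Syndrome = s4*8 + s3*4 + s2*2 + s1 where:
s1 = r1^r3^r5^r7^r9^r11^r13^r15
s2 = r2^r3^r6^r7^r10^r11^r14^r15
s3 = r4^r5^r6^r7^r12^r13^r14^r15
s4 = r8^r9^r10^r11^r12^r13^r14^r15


s1=1, s2=1, s3=1, s4=1

Syndrome = 15 (error at position 15)


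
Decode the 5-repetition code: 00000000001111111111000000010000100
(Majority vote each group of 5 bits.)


Groups: 00000, 00000, 11111, 11111, 00000, 00100, 00100
Majority votes: 0011000

0011000


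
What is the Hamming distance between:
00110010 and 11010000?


XOR: 11100010
Count of 1s: 4

4


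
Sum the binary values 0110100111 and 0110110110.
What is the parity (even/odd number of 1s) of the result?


0110100111 = 423
0110110110 = 438
Sum = 861 = 1101011101
1s count = 7

odd parity (7 ones in 1101011101)


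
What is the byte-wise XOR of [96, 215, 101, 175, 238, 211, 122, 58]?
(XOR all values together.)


XOR chain: 96 ^ 215 ^ 101 ^ 175 ^ 238 ^ 211 ^ 122 ^ 58 = 0

0


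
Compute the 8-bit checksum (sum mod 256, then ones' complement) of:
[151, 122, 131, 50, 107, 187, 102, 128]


Sum = 978 mod 256 = 210
Complement = 45

45


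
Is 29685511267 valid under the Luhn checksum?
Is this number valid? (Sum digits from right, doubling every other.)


Luhn sum = 45
45 mod 10 = 5

Invalid (Luhn sum mod 10 = 5)


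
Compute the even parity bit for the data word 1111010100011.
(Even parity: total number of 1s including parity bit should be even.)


Number of 1s in data: 8
Parity bit: 0

0


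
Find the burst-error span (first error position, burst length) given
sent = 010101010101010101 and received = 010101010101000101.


XOR: 000000000000010000

Burst at position 13, length 1


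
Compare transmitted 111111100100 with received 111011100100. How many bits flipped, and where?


XOR: 000100000000

1 error(s) at position(s): 3


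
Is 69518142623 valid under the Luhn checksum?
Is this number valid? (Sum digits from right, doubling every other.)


Luhn sum = 53
53 mod 10 = 3

Invalid (Luhn sum mod 10 = 3)


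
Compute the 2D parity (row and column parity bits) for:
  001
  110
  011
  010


Row parities: 1001
Column parities: 110

Row P: 1001, Col P: 110, Corner: 0


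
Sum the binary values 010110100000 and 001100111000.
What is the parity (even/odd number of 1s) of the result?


010110100000 = 1440
001100111000 = 824
Sum = 2264 = 100011011000
1s count = 5

odd parity (5 ones in 100011011000)


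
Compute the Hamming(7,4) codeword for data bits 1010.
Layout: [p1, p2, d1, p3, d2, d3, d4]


Parity bits: p1=1, p2=0, p3=1

1011010


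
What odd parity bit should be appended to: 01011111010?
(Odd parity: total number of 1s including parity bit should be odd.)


Number of 1s in data: 7
Parity bit: 0

0


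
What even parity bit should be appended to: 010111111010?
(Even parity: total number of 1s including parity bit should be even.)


Number of 1s in data: 8
Parity bit: 0

0


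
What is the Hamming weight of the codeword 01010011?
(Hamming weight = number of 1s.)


Counting 1s in 01010011

4


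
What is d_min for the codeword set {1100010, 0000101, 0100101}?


Comparing all pairs, minimum distance: 1
Can detect 0 errors, correct 0 errors

1


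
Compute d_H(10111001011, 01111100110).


XOR: 11000101101
Count of 1s: 6

6


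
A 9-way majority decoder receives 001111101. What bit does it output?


Ones: 6 out of 9
Threshold: 5

1 (6/9 voted 1)


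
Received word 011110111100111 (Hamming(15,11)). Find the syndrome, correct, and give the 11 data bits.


Syndrome = 0: no error detected

Data: 11011100111 (no errors)


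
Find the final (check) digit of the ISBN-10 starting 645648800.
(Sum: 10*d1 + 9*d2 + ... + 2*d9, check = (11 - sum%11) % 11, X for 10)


Weighted sum: 274
274 mod 11 = 10

Check digit: 1


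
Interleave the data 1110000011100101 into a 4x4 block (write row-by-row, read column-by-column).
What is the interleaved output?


Matrix:
  1110
  0000
  1110
  0101
Read columns: 1010101110100001

1010101110100001


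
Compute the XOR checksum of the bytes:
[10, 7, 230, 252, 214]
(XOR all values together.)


XOR chain: 10 ^ 7 ^ 230 ^ 252 ^ 214 = 193

193


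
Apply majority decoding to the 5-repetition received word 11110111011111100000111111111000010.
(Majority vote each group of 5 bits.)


Groups: 11110, 11101, 11111, 00000, 11111, 11110, 00010
Majority votes: 1110110

1110110


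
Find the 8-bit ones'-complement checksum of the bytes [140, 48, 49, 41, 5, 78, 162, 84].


Sum = 607 mod 256 = 95
Complement = 160

160


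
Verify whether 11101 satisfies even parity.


Number of 1s: 4

Yes, parity is correct (4 ones)


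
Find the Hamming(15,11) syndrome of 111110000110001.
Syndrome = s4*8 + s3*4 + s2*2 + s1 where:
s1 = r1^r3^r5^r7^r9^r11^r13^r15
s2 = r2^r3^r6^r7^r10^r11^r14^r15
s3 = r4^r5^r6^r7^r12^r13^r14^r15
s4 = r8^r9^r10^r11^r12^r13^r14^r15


s1=1, s2=1, s3=1, s4=1

Syndrome = 15 (error at position 15)


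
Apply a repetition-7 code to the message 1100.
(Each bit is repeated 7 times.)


Each bit -> 7 copies

1111111111111100000000000000


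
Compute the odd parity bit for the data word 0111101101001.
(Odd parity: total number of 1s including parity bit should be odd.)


Number of 1s in data: 8
Parity bit: 1

1


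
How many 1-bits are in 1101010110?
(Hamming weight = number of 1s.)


Counting 1s in 1101010110

6


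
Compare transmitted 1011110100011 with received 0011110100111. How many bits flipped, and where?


XOR: 1000000000100

2 error(s) at position(s): 0, 10


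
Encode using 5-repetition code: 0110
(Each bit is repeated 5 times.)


Each bit -> 5 copies

00000111111111100000


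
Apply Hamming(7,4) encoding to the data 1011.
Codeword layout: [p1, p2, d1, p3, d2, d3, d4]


Parity bits: p1=0, p2=1, p3=0

0110011


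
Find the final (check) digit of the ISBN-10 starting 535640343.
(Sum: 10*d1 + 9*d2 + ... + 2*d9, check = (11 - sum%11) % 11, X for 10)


Weighted sum: 213
213 mod 11 = 4

Check digit: 7


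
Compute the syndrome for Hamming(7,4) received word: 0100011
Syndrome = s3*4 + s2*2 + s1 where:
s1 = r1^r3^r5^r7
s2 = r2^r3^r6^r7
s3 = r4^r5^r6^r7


s1=1, s2=1, s3=0

Syndrome = 3 (error at position 3)


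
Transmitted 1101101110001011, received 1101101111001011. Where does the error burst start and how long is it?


XOR: 0000000001000000

Burst at position 9, length 1


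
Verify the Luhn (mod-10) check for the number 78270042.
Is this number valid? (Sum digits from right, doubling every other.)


Luhn sum = 34
34 mod 10 = 4

Invalid (Luhn sum mod 10 = 4)


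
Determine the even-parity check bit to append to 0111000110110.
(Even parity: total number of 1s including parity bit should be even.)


Number of 1s in data: 7
Parity bit: 1

1


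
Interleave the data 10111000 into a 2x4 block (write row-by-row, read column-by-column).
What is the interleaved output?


Matrix:
  1011
  1000
Read columns: 11001010

11001010


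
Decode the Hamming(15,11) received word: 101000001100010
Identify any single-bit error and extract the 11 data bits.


Syndrome = 15: error at position 15

Data: 10001100011 (corrected bit 15)


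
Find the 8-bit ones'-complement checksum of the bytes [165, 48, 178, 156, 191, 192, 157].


Sum = 1087 mod 256 = 63
Complement = 192

192


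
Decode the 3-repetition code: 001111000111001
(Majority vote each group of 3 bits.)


Groups: 001, 111, 000, 111, 001
Majority votes: 01010

01010


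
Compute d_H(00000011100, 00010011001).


XOR: 00010000101
Count of 1s: 3

3


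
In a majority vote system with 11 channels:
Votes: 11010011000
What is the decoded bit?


Ones: 5 out of 11
Threshold: 6

0 (5/11 voted 1)


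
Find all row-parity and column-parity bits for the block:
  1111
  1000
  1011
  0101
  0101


Row parities: 01100
Column parities: 1100

Row P: 01100, Col P: 1100, Corner: 0


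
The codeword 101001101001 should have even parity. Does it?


Number of 1s: 6

Yes, parity is correct (6 ones)


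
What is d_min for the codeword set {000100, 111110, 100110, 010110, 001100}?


Comparing all pairs, minimum distance: 1
Can detect 0 errors, correct 0 errors

1


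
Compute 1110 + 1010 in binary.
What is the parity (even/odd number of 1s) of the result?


1110 = 14
1010 = 10
Sum = 24 = 11000
1s count = 2

even parity (2 ones in 11000)


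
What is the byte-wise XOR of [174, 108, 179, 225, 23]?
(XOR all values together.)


XOR chain: 174 ^ 108 ^ 179 ^ 225 ^ 23 = 135

135


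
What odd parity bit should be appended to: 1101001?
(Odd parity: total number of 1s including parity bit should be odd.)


Number of 1s in data: 4
Parity bit: 1

1


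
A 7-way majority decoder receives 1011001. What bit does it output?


Ones: 4 out of 7
Threshold: 4

1 (4/7 voted 1)


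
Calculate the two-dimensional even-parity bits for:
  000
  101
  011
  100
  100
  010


Row parities: 000111
Column parities: 100

Row P: 000111, Col P: 100, Corner: 1


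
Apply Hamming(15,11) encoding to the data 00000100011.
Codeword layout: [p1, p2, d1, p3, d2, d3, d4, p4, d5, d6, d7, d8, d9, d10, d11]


Parity bits: p1=1, p2=1, p3=0, p4=1

110000010100011


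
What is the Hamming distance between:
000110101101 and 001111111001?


XOR: 001001010100
Count of 1s: 4

4


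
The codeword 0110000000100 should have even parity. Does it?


Number of 1s: 3

No, parity error (3 ones)


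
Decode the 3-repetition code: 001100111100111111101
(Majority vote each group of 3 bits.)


Groups: 001, 100, 111, 100, 111, 111, 101
Majority votes: 0010111

0010111


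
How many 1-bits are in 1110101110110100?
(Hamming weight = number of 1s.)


Counting 1s in 1110101110110100

10


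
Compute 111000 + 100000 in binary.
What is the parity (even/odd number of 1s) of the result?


111000 = 56
100000 = 32
Sum = 88 = 1011000
1s count = 3

odd parity (3 ones in 1011000)


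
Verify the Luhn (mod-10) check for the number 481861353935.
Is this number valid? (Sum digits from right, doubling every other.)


Luhn sum = 67
67 mod 10 = 7

Invalid (Luhn sum mod 10 = 7)


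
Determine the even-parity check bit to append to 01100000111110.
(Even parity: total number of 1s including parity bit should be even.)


Number of 1s in data: 7
Parity bit: 1

1


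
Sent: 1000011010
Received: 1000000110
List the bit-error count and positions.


XOR: 0000011100

3 error(s) at position(s): 5, 6, 7


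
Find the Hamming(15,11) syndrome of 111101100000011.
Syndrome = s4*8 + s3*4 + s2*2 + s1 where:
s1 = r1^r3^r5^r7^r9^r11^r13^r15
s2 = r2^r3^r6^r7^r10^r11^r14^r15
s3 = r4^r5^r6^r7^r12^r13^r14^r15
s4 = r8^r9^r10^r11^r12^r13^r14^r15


s1=0, s2=0, s3=1, s4=0

Syndrome = 4 (error at position 4)


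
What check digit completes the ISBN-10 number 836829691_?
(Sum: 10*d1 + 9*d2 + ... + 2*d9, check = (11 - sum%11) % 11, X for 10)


Weighted sum: 321
321 mod 11 = 2

Check digit: 9


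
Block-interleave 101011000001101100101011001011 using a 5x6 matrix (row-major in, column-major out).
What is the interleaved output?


Matrix:
  101011
  000001
  101100
  101011
  001011
Read columns: 101100000010111001001001111011

101100000010111001001001111011


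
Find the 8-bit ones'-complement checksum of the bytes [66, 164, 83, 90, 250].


Sum = 653 mod 256 = 141
Complement = 114

114


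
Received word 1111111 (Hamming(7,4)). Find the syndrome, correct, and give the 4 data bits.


Syndrome = 0: no error detected

Data: 1111 (no errors)


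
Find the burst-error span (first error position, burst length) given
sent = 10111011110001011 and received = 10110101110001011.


XOR: 00001110000000000

Burst at position 4, length 3


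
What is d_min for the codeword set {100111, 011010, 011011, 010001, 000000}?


Comparing all pairs, minimum distance: 1
Can detect 0 errors, correct 0 errors

1


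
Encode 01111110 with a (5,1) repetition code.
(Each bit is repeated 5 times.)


Each bit -> 5 copies

0000011111111111111111111111111111100000


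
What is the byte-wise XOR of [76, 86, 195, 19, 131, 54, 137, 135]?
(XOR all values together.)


XOR chain: 76 ^ 86 ^ 195 ^ 19 ^ 131 ^ 54 ^ 137 ^ 135 = 113

113


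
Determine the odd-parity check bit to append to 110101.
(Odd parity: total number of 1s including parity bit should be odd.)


Number of 1s in data: 4
Parity bit: 1

1


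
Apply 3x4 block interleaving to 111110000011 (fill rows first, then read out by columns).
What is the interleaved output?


Matrix:
  1111
  1000
  0011
Read columns: 110100101101

110100101101


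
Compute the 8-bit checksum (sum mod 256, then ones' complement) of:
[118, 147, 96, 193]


Sum = 554 mod 256 = 42
Complement = 213

213


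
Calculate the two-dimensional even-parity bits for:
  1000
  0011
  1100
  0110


Row parities: 1000
Column parities: 0001

Row P: 1000, Col P: 0001, Corner: 1


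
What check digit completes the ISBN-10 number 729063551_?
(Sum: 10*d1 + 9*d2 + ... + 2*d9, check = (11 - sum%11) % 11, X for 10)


Weighted sum: 248
248 mod 11 = 6

Check digit: 5


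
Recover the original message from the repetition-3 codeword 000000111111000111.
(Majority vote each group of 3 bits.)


Groups: 000, 000, 111, 111, 000, 111
Majority votes: 001101

001101


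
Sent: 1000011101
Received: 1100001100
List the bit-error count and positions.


XOR: 0100010001

3 error(s) at position(s): 1, 5, 9


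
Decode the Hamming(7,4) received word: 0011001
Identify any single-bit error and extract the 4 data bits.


Syndrome = 0: no error detected

Data: 1001 (no errors)


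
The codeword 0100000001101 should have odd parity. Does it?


Number of 1s: 4

No, parity error (4 ones)


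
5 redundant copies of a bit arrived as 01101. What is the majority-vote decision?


Ones: 3 out of 5
Threshold: 3

1 (3/5 voted 1)


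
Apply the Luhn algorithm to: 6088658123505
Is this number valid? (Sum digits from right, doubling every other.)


Luhn sum = 56
56 mod 10 = 6

Invalid (Luhn sum mod 10 = 6)


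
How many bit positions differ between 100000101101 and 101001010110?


XOR: 001001111011
Count of 1s: 7

7


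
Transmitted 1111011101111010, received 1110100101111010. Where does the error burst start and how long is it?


XOR: 0001111000000000

Burst at position 3, length 4


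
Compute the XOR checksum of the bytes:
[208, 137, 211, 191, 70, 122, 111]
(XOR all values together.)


XOR chain: 208 ^ 137 ^ 211 ^ 191 ^ 70 ^ 122 ^ 111 = 102

102


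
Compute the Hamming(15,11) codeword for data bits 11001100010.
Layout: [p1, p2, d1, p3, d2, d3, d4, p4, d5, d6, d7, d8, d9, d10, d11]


Parity bits: p1=1, p2=1, p3=0, p4=1

111010011100010


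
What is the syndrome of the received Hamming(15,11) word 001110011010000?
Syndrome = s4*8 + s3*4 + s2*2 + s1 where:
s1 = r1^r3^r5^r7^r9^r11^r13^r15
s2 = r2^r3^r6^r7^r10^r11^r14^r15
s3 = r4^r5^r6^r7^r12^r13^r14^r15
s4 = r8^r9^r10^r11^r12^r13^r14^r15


s1=0, s2=0, s3=0, s4=1

Syndrome = 8 (error at position 8)


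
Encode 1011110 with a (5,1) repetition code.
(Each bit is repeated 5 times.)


Each bit -> 5 copies

11111000001111111111111111111100000


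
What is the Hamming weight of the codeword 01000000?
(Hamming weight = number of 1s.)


Counting 1s in 01000000

1


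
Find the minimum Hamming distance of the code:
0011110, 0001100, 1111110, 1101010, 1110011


Comparing all pairs, minimum distance: 2
Can detect 1 errors, correct 0 errors

2


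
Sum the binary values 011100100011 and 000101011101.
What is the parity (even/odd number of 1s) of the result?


011100100011 = 1827
000101011101 = 349
Sum = 2176 = 100010000000
1s count = 2

even parity (2 ones in 100010000000)


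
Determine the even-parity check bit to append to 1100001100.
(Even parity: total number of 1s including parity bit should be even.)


Number of 1s in data: 4
Parity bit: 0

0


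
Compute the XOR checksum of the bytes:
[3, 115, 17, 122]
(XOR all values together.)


XOR chain: 3 ^ 115 ^ 17 ^ 122 = 27

27


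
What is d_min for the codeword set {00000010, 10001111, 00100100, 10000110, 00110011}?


Comparing all pairs, minimum distance: 2
Can detect 1 errors, correct 0 errors

2


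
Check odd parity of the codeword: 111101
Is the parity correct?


Number of 1s: 5

Yes, parity is correct (5 ones)


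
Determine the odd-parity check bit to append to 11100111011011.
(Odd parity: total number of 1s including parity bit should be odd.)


Number of 1s in data: 10
Parity bit: 1

1


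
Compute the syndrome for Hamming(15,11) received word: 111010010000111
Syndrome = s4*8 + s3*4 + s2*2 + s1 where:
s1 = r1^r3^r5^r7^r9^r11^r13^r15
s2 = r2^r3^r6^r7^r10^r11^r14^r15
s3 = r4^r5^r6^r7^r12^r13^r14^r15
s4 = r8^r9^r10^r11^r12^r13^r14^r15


s1=1, s2=0, s3=0, s4=0

Syndrome = 1 (error at position 1)


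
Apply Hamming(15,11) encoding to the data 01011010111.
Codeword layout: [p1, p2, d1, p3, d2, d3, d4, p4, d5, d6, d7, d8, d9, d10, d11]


Parity bits: p1=0, p2=0, p3=1, p4=1

000110111010111


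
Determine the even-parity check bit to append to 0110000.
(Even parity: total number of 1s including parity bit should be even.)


Number of 1s in data: 2
Parity bit: 0

0


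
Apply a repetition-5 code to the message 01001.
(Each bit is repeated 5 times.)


Each bit -> 5 copies

0000011111000000000011111


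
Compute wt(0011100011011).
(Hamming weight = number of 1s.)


Counting 1s in 0011100011011

7


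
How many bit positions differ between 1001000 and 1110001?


XOR: 0111001
Count of 1s: 4

4


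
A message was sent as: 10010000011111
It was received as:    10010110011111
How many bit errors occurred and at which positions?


XOR: 00000110000000

2 error(s) at position(s): 5, 6


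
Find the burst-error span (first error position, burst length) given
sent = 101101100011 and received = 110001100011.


XOR: 011100000000

Burst at position 1, length 3


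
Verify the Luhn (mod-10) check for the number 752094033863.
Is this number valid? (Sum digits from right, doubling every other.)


Luhn sum = 50
50 mod 10 = 0

Valid (Luhn sum mod 10 = 0)


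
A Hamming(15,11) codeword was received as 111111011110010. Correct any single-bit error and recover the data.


Syndrome = 9: error at position 9

Data: 11100110010 (corrected bit 9)


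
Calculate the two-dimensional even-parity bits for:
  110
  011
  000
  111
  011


Row parities: 00010
Column parities: 001

Row P: 00010, Col P: 001, Corner: 1


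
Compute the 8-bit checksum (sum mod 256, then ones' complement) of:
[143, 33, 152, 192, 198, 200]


Sum = 918 mod 256 = 150
Complement = 105

105


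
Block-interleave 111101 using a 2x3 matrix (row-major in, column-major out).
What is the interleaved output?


Matrix:
  111
  101
Read columns: 111011

111011


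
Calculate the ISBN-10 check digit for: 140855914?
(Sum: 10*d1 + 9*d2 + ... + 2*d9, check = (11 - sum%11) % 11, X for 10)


Weighted sum: 204
204 mod 11 = 6

Check digit: 5


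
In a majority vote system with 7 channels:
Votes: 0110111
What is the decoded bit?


Ones: 5 out of 7
Threshold: 4

1 (5/7 voted 1)


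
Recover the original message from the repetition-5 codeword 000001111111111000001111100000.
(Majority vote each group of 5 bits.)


Groups: 00000, 11111, 11111, 00000, 11111, 00000
Majority votes: 011010

011010


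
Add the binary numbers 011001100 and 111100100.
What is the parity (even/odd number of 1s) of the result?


011001100 = 204
111100100 = 484
Sum = 688 = 1010110000
1s count = 4

even parity (4 ones in 1010110000)


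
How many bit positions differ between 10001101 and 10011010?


XOR: 00010111
Count of 1s: 4

4


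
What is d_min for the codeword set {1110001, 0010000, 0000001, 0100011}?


Comparing all pairs, minimum distance: 2
Can detect 1 errors, correct 0 errors

2


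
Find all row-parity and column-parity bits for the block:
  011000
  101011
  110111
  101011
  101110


Row parities: 00100
Column parities: 000001

Row P: 00100, Col P: 000001, Corner: 1


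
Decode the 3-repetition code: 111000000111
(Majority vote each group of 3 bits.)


Groups: 111, 000, 000, 111
Majority votes: 1001

1001


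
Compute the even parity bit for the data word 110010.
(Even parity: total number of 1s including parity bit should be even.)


Number of 1s in data: 3
Parity bit: 1

1


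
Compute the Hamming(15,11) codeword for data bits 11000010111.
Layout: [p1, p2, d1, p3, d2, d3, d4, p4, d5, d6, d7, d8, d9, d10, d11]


Parity bits: p1=1, p2=0, p3=0, p4=0

101010000010111


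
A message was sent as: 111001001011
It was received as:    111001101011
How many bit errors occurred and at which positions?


XOR: 000000100000

1 error(s) at position(s): 6


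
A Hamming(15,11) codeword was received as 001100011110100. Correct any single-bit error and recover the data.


Syndrome = 10: error at position 10

Data: 10001010100 (corrected bit 10)


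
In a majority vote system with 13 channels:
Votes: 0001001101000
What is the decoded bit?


Ones: 4 out of 13
Threshold: 7

0 (4/13 voted 1)


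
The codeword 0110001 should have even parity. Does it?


Number of 1s: 3

No, parity error (3 ones)


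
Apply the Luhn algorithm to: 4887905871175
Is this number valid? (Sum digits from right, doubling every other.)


Luhn sum = 65
65 mod 10 = 5

Invalid (Luhn sum mod 10 = 5)


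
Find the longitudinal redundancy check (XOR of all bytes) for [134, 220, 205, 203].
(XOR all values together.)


XOR chain: 134 ^ 220 ^ 205 ^ 203 = 92

92


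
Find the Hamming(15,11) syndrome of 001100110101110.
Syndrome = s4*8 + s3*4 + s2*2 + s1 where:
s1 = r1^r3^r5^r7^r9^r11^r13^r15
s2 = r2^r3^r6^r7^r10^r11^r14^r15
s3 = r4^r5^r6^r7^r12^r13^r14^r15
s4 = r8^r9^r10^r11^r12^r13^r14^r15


s1=1, s2=0, s3=1, s4=1

Syndrome = 13 (error at position 13)


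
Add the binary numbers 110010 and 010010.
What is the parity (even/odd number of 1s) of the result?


110010 = 50
010010 = 18
Sum = 68 = 1000100
1s count = 2

even parity (2 ones in 1000100)


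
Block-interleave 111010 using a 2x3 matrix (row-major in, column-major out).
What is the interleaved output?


Matrix:
  111
  010
Read columns: 101110

101110


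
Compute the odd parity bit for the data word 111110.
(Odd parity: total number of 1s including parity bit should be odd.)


Number of 1s in data: 5
Parity bit: 0

0


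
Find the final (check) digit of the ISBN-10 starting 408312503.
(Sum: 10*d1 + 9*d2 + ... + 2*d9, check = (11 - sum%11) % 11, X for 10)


Weighted sum: 167
167 mod 11 = 2

Check digit: 9


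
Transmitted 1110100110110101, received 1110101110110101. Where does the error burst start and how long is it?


XOR: 0000001000000000

Burst at position 6, length 1


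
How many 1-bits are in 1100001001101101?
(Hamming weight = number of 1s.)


Counting 1s in 1100001001101101

8


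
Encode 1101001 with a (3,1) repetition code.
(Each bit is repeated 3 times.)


Each bit -> 3 copies

111111000111000000111


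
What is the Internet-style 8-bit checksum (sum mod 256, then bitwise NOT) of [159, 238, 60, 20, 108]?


Sum = 585 mod 256 = 73
Complement = 182

182


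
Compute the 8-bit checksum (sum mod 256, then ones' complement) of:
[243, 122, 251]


Sum = 616 mod 256 = 104
Complement = 151

151


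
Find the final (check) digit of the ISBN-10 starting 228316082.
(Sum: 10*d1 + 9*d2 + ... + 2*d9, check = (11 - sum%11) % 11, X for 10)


Weighted sum: 187
187 mod 11 = 0

Check digit: 0


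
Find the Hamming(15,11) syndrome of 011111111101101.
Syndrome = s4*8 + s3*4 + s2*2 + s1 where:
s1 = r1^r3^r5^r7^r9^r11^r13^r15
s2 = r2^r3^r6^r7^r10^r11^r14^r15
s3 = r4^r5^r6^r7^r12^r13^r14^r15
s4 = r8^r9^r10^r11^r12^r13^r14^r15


s1=0, s2=0, s3=1, s4=0

Syndrome = 4 (error at position 4)


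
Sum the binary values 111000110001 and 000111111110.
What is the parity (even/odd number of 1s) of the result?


111000110001 = 3633
000111111110 = 510
Sum = 4143 = 1000000101111
1s count = 6

even parity (6 ones in 1000000101111)


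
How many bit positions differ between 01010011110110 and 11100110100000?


XOR: 10110101010110
Count of 1s: 8

8


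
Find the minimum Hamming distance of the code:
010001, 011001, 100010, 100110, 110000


Comparing all pairs, minimum distance: 1
Can detect 0 errors, correct 0 errors

1


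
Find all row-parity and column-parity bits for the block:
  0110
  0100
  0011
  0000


Row parities: 0100
Column parities: 0001

Row P: 0100, Col P: 0001, Corner: 1


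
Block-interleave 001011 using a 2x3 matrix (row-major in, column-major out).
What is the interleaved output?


Matrix:
  001
  011
Read columns: 000111

000111


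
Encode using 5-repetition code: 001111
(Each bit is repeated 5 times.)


Each bit -> 5 copies

000000000011111111111111111111


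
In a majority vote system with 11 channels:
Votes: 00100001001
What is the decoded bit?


Ones: 3 out of 11
Threshold: 6

0 (3/11 voted 1)


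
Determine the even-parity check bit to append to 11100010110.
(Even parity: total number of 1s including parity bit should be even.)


Number of 1s in data: 6
Parity bit: 0

0


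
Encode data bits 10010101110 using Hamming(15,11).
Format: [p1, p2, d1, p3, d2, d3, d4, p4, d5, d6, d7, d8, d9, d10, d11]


Parity bits: p1=1, p2=0, p3=0, p4=0

101000100101110


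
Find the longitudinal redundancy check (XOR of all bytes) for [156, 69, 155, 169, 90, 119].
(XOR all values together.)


XOR chain: 156 ^ 69 ^ 155 ^ 169 ^ 90 ^ 119 = 198

198


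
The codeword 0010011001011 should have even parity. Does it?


Number of 1s: 6

Yes, parity is correct (6 ones)


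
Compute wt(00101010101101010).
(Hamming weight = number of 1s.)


Counting 1s in 00101010101101010

8


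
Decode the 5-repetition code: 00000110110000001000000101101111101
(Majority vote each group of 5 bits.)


Groups: 00000, 11011, 00000, 01000, 00010, 11011, 11101
Majority votes: 0100011

0100011


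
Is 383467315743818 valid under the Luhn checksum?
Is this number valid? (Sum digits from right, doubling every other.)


Luhn sum = 75
75 mod 10 = 5

Invalid (Luhn sum mod 10 = 5)


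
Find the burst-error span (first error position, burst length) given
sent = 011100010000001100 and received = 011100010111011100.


XOR: 000000000111010000

Burst at position 9, length 5


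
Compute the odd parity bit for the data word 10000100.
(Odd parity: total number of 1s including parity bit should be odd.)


Number of 1s in data: 2
Parity bit: 1

1


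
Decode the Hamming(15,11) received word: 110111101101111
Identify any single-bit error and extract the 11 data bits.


Syndrome = 0: no error detected

Data: 01111101111 (no errors)


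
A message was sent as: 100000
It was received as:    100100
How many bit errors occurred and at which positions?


XOR: 000100

1 error(s) at position(s): 3


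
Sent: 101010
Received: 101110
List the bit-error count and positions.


XOR: 000100

1 error(s) at position(s): 3


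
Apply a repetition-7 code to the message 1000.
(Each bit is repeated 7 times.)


Each bit -> 7 copies

1111111000000000000000000000


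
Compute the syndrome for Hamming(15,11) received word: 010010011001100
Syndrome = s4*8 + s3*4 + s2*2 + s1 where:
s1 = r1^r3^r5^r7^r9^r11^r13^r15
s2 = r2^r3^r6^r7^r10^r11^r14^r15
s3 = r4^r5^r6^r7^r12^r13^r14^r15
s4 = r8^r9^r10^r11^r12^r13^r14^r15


s1=1, s2=1, s3=1, s4=0

Syndrome = 7 (error at position 7)


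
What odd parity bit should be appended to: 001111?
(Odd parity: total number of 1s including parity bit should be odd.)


Number of 1s in data: 4
Parity bit: 1

1


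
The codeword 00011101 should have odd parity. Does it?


Number of 1s: 4

No, parity error (4 ones)


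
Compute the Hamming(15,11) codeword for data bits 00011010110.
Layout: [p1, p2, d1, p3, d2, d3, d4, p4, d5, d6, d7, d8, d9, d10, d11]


Parity bits: p1=0, p2=1, p3=1, p4=0

010100101010110


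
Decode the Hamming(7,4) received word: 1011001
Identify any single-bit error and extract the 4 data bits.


Syndrome = 1: error at position 1

Data: 1001 (corrected bit 1)
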